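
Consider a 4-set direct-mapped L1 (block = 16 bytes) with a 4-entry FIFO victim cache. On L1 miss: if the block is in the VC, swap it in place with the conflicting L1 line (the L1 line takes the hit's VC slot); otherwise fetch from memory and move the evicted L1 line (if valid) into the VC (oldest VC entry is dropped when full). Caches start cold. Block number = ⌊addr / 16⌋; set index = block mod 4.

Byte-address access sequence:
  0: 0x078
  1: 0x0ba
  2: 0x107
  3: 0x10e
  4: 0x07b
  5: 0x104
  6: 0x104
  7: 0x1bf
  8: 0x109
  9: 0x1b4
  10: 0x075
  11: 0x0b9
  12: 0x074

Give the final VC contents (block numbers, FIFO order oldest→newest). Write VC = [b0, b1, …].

VC = [11, 27]

0: 0x78 (blk 7, set 3) → MISS  vc=[]
1: 0xba (blk 11, set 3) → MISS  vc=[7]
2: 0x107 (blk 16, set 0) → MISS  vc=[7]
3: 0x10e (blk 16, set 0) → L1-HIT  vc=[7]
4: 0x7b (blk 7, set 3) → VC-HIT  vc=[11]
5: 0x104 (blk 16, set 0) → L1-HIT  vc=[11]
6: 0x104 (blk 16, set 0) → L1-HIT  vc=[11]
7: 0x1bf (blk 27, set 3) → MISS  vc=[11, 7]
8: 0x109 (blk 16, set 0) → L1-HIT  vc=[11, 7]
9: 0x1b4 (blk 27, set 3) → L1-HIT  vc=[11, 7]
10: 0x75 (blk 7, set 3) → VC-HIT  vc=[11, 27]
11: 0xb9 (blk 11, set 3) → VC-HIT  vc=[7, 27]
12: 0x74 (blk 7, set 3) → VC-HIT  vc=[11, 27]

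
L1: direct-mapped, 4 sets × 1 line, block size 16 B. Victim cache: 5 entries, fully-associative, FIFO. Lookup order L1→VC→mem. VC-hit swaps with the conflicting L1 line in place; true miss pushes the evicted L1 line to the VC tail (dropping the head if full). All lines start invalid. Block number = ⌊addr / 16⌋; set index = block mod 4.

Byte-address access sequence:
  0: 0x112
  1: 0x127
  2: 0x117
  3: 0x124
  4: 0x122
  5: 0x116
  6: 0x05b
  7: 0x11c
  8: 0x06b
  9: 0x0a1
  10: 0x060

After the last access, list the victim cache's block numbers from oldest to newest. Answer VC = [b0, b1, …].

VC = [5, 18, 10]

0: 0x112 (blk 17, set 1) → MISS  vc=[]
1: 0x127 (blk 18, set 2) → MISS  vc=[]
2: 0x117 (blk 17, set 1) → L1-HIT  vc=[]
3: 0x124 (blk 18, set 2) → L1-HIT  vc=[]
4: 0x122 (blk 18, set 2) → L1-HIT  vc=[]
5: 0x116 (blk 17, set 1) → L1-HIT  vc=[]
6: 0x5b (blk 5, set 1) → MISS  vc=[17]
7: 0x11c (blk 17, set 1) → VC-HIT  vc=[5]
8: 0x6b (blk 6, set 2) → MISS  vc=[5, 18]
9: 0xa1 (blk 10, set 2) → MISS  vc=[5, 18, 6]
10: 0x60 (blk 6, set 2) → VC-HIT  vc=[5, 18, 10]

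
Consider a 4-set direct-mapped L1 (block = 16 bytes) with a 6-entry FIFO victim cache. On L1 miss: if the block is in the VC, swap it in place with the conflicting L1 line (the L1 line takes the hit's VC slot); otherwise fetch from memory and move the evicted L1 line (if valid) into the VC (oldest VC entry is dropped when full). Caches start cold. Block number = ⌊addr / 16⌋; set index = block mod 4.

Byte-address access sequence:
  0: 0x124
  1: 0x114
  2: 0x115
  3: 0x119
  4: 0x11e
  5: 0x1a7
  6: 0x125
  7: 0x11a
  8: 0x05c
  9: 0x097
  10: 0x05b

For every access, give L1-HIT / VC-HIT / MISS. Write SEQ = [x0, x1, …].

#0 0x124→b18/s2 MISS; vc=[]
#1 0x114→b17/s1 MISS; vc=[]
#2 0x115→b17/s1 L1-HIT; vc=[]
#3 0x119→b17/s1 L1-HIT; vc=[]
#4 0x11e→b17/s1 L1-HIT; vc=[]
#5 0x1a7→b26/s2 MISS; vc=[18]
#6 0x125→b18/s2 VC-HIT; vc=[26]
#7 0x11a→b17/s1 L1-HIT; vc=[26]
#8 0x5c→b5/s1 MISS; vc=[26,17]
#9 0x97→b9/s1 MISS; vc=[26,17,5]
#10 0x5b→b5/s1 VC-HIT; vc=[26,17,9]

SEQ = [MISS, MISS, L1-HIT, L1-HIT, L1-HIT, MISS, VC-HIT, L1-HIT, MISS, MISS, VC-HIT]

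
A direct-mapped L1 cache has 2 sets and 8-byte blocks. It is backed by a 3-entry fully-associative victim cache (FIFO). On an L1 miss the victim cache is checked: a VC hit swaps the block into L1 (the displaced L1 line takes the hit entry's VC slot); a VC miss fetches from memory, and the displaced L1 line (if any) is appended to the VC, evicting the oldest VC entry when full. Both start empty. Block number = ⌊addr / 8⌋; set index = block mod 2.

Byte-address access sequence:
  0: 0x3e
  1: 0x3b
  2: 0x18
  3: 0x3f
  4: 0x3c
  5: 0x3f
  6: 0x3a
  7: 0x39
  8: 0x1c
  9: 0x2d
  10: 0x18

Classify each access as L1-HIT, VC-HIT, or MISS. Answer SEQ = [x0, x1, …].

  [0] addr=0x3e blk=7 s=1: MISS | VC []
  [1] addr=0x3b blk=7 s=1: L1-HIT | VC []
  [2] addr=0x18 blk=3 s=1: MISS | VC [7]
  [3] addr=0x3f blk=7 s=1: VC-HIT | VC [3]
  [4] addr=0x3c blk=7 s=1: L1-HIT | VC [3]
  [5] addr=0x3f blk=7 s=1: L1-HIT | VC [3]
  [6] addr=0x3a blk=7 s=1: L1-HIT | VC [3]
  [7] addr=0x39 blk=7 s=1: L1-HIT | VC [3]
  [8] addr=0x1c blk=3 s=1: VC-HIT | VC [7]
  [9] addr=0x2d blk=5 s=1: MISS | VC [7, 3]
  [10] addr=0x18 blk=3 s=1: VC-HIT | VC [7, 5]

SEQ = [MISS, L1-HIT, MISS, VC-HIT, L1-HIT, L1-HIT, L1-HIT, L1-HIT, VC-HIT, MISS, VC-HIT]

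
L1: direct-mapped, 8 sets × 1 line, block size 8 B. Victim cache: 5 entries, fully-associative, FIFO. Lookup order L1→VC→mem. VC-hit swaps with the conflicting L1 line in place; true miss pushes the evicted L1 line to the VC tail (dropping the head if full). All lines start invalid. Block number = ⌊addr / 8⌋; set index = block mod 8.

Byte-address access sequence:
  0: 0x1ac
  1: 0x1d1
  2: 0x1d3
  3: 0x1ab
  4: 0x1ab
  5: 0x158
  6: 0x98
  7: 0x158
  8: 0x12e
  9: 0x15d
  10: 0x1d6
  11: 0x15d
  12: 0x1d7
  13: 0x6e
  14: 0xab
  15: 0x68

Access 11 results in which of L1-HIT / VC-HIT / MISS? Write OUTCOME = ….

OUTCOME = L1-HIT

0: 0x1ac (blk 53, set 5) → MISS  vc=[]
1: 0x1d1 (blk 58, set 2) → MISS  vc=[]
2: 0x1d3 (blk 58, set 2) → L1-HIT  vc=[]
3: 0x1ab (blk 53, set 5) → L1-HIT  vc=[]
4: 0x1ab (blk 53, set 5) → L1-HIT  vc=[]
5: 0x158 (blk 43, set 3) → MISS  vc=[]
6: 0x98 (blk 19, set 3) → MISS  vc=[43]
7: 0x158 (blk 43, set 3) → VC-HIT  vc=[19]
8: 0x12e (blk 37, set 5) → MISS  vc=[19, 53]
9: 0x15d (blk 43, set 3) → L1-HIT  vc=[19, 53]
10: 0x1d6 (blk 58, set 2) → L1-HIT  vc=[19, 53]
11: 0x15d (blk 43, set 3) → L1-HIT  vc=[19, 53]
12: 0x1d7 (blk 58, set 2) → L1-HIT  vc=[19, 53]
13: 0x6e (blk 13, set 5) → MISS  vc=[19, 53, 37]
14: 0xab (blk 21, set 5) → MISS  vc=[19, 53, 37, 13]
15: 0x68 (blk 13, set 5) → VC-HIT  vc=[19, 53, 37, 21]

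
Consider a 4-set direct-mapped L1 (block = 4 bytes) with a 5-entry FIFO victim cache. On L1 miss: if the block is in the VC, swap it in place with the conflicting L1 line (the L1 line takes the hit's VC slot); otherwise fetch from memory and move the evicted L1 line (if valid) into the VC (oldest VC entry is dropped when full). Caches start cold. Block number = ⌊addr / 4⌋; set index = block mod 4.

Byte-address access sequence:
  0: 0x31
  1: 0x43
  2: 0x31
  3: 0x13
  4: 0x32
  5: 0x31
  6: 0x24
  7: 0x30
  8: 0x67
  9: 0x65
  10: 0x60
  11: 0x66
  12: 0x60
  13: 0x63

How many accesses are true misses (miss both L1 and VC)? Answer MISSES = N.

MISSES = 6

#0 0x31→b12/s0 MISS; vc=[]
#1 0x43→b16/s0 MISS; vc=[12]
#2 0x31→b12/s0 VC-HIT; vc=[16]
#3 0x13→b4/s0 MISS; vc=[16,12]
#4 0x32→b12/s0 VC-HIT; vc=[16,4]
#5 0x31→b12/s0 L1-HIT; vc=[16,4]
#6 0x24→b9/s1 MISS; vc=[16,4]
#7 0x30→b12/s0 L1-HIT; vc=[16,4]
#8 0x67→b25/s1 MISS; vc=[16,4,9]
#9 0x65→b25/s1 L1-HIT; vc=[16,4,9]
#10 0x60→b24/s0 MISS; vc=[16,4,9,12]
#11 0x66→b25/s1 L1-HIT; vc=[16,4,9,12]
#12 0x60→b24/s0 L1-HIT; vc=[16,4,9,12]
#13 0x63→b24/s0 L1-HIT; vc=[16,4,9,12]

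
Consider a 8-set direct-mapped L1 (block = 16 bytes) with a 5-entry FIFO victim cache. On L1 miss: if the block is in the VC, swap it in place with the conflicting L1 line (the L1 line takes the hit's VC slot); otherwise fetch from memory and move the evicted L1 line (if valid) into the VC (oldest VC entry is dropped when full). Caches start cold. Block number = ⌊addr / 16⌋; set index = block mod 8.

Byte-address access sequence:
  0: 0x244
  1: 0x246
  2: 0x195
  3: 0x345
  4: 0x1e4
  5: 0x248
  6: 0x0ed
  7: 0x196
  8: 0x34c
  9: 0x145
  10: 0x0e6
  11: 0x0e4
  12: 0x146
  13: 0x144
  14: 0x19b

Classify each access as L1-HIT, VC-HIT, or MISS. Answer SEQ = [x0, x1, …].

SEQ = [MISS, L1-HIT, MISS, MISS, MISS, VC-HIT, MISS, L1-HIT, VC-HIT, MISS, L1-HIT, L1-HIT, L1-HIT, L1-HIT, L1-HIT]

#0 0x244→b36/s4 MISS; vc=[]
#1 0x246→b36/s4 L1-HIT; vc=[]
#2 0x195→b25/s1 MISS; vc=[]
#3 0x345→b52/s4 MISS; vc=[36]
#4 0x1e4→b30/s6 MISS; vc=[36]
#5 0x248→b36/s4 VC-HIT; vc=[52]
#6 0xed→b14/s6 MISS; vc=[52,30]
#7 0x196→b25/s1 L1-HIT; vc=[52,30]
#8 0x34c→b52/s4 VC-HIT; vc=[36,30]
#9 0x145→b20/s4 MISS; vc=[36,30,52]
#10 0xe6→b14/s6 L1-HIT; vc=[36,30,52]
#11 0xe4→b14/s6 L1-HIT; vc=[36,30,52]
#12 0x146→b20/s4 L1-HIT; vc=[36,30,52]
#13 0x144→b20/s4 L1-HIT; vc=[36,30,52]
#14 0x19b→b25/s1 L1-HIT; vc=[36,30,52]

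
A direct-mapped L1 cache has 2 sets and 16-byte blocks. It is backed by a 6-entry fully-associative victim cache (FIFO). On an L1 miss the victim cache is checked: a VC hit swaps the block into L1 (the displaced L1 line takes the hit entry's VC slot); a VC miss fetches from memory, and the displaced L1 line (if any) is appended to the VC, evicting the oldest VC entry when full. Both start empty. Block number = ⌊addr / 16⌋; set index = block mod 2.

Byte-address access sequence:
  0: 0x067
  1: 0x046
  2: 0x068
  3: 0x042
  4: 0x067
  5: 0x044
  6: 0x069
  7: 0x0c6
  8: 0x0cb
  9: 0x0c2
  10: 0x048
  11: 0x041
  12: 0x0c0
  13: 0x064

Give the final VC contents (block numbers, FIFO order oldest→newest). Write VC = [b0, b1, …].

VC = [4, 12]

  [0] addr=0x67 blk=6 s=0: MISS | VC []
  [1] addr=0x46 blk=4 s=0: MISS | VC [6]
  [2] addr=0x68 blk=6 s=0: VC-HIT | VC [4]
  [3] addr=0x42 blk=4 s=0: VC-HIT | VC [6]
  [4] addr=0x67 blk=6 s=0: VC-HIT | VC [4]
  [5] addr=0x44 blk=4 s=0: VC-HIT | VC [6]
  [6] addr=0x69 blk=6 s=0: VC-HIT | VC [4]
  [7] addr=0xc6 blk=12 s=0: MISS | VC [4, 6]
  [8] addr=0xcb blk=12 s=0: L1-HIT | VC [4, 6]
  [9] addr=0xc2 blk=12 s=0: L1-HIT | VC [4, 6]
  [10] addr=0x48 blk=4 s=0: VC-HIT | VC [12, 6]
  [11] addr=0x41 blk=4 s=0: L1-HIT | VC [12, 6]
  [12] addr=0xc0 blk=12 s=0: VC-HIT | VC [4, 6]
  [13] addr=0x64 blk=6 s=0: VC-HIT | VC [4, 12]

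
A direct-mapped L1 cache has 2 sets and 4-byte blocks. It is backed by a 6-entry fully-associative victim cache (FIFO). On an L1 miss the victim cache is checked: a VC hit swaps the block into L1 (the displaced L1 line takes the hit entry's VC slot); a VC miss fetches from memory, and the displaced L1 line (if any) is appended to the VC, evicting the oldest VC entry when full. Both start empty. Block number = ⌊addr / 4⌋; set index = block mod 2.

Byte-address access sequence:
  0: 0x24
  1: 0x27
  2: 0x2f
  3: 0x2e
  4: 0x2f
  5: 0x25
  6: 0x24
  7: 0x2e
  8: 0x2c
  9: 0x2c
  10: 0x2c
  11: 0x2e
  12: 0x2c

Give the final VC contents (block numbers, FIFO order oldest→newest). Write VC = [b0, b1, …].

0: 0x24 (blk 9, set 1) → MISS  vc=[]
1: 0x27 (blk 9, set 1) → L1-HIT  vc=[]
2: 0x2f (blk 11, set 1) → MISS  vc=[9]
3: 0x2e (blk 11, set 1) → L1-HIT  vc=[9]
4: 0x2f (blk 11, set 1) → L1-HIT  vc=[9]
5: 0x25 (blk 9, set 1) → VC-HIT  vc=[11]
6: 0x24 (blk 9, set 1) → L1-HIT  vc=[11]
7: 0x2e (blk 11, set 1) → VC-HIT  vc=[9]
8: 0x2c (blk 11, set 1) → L1-HIT  vc=[9]
9: 0x2c (blk 11, set 1) → L1-HIT  vc=[9]
10: 0x2c (blk 11, set 1) → L1-HIT  vc=[9]
11: 0x2e (blk 11, set 1) → L1-HIT  vc=[9]
12: 0x2c (blk 11, set 1) → L1-HIT  vc=[9]

VC = [9]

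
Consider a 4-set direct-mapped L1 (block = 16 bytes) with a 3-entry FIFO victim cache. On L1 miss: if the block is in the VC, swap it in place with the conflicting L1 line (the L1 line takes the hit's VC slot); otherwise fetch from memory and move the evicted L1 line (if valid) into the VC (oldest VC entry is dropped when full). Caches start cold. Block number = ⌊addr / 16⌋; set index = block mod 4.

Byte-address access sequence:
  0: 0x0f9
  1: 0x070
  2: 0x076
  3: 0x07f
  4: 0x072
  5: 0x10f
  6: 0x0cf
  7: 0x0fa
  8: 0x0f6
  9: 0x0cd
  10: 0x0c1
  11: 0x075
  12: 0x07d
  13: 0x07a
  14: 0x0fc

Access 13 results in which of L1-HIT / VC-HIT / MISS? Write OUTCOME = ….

OUTCOME = L1-HIT

  [0] addr=0xf9 blk=15 s=3: MISS | VC []
  [1] addr=0x70 blk=7 s=3: MISS | VC [15]
  [2] addr=0x76 blk=7 s=3: L1-HIT | VC [15]
  [3] addr=0x7f blk=7 s=3: L1-HIT | VC [15]
  [4] addr=0x72 blk=7 s=3: L1-HIT | VC [15]
  [5] addr=0x10f blk=16 s=0: MISS | VC [15]
  [6] addr=0xcf blk=12 s=0: MISS | VC [15, 16]
  [7] addr=0xfa blk=15 s=3: VC-HIT | VC [7, 16]
  [8] addr=0xf6 blk=15 s=3: L1-HIT | VC [7, 16]
  [9] addr=0xcd blk=12 s=0: L1-HIT | VC [7, 16]
  [10] addr=0xc1 blk=12 s=0: L1-HIT | VC [7, 16]
  [11] addr=0x75 blk=7 s=3: VC-HIT | VC [15, 16]
  [12] addr=0x7d blk=7 s=3: L1-HIT | VC [15, 16]
  [13] addr=0x7a blk=7 s=3: L1-HIT | VC [15, 16]
  [14] addr=0xfc blk=15 s=3: VC-HIT | VC [7, 16]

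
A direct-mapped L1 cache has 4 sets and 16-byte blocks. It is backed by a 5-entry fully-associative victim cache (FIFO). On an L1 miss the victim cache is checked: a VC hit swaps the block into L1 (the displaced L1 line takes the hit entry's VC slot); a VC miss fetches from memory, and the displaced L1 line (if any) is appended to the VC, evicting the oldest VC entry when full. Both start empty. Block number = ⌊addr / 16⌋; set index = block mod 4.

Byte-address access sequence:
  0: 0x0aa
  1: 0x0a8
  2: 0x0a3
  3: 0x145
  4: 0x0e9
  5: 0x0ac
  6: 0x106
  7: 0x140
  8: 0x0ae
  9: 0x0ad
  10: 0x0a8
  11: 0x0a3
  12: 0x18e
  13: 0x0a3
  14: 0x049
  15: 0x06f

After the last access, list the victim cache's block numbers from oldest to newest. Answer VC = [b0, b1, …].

VC = [14, 16, 20, 24, 10]

#0 0xaa→b10/s2 MISS; vc=[]
#1 0xa8→b10/s2 L1-HIT; vc=[]
#2 0xa3→b10/s2 L1-HIT; vc=[]
#3 0x145→b20/s0 MISS; vc=[]
#4 0xe9→b14/s2 MISS; vc=[10]
#5 0xac→b10/s2 VC-HIT; vc=[14]
#6 0x106→b16/s0 MISS; vc=[14,20]
#7 0x140→b20/s0 VC-HIT; vc=[14,16]
#8 0xae→b10/s2 L1-HIT; vc=[14,16]
#9 0xad→b10/s2 L1-HIT; vc=[14,16]
#10 0xa8→b10/s2 L1-HIT; vc=[14,16]
#11 0xa3→b10/s2 L1-HIT; vc=[14,16]
#12 0x18e→b24/s0 MISS; vc=[14,16,20]
#13 0xa3→b10/s2 L1-HIT; vc=[14,16,20]
#14 0x49→b4/s0 MISS; vc=[14,16,20,24]
#15 0x6f→b6/s2 MISS; vc=[14,16,20,24,10]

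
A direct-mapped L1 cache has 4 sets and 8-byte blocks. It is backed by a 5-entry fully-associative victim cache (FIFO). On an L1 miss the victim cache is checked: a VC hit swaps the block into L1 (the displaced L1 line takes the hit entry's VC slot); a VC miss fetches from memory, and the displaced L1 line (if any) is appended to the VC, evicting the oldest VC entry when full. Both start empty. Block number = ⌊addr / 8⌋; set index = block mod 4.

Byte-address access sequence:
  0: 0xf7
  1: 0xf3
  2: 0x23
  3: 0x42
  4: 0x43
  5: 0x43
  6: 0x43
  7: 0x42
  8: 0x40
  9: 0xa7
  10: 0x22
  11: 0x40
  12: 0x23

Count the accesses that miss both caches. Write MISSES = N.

MISSES = 4

  [0] addr=0xf7 blk=30 s=2: MISS | VC []
  [1] addr=0xf3 blk=30 s=2: L1-HIT | VC []
  [2] addr=0x23 blk=4 s=0: MISS | VC []
  [3] addr=0x42 blk=8 s=0: MISS | VC [4]
  [4] addr=0x43 blk=8 s=0: L1-HIT | VC [4]
  [5] addr=0x43 blk=8 s=0: L1-HIT | VC [4]
  [6] addr=0x43 blk=8 s=0: L1-HIT | VC [4]
  [7] addr=0x42 blk=8 s=0: L1-HIT | VC [4]
  [8] addr=0x40 blk=8 s=0: L1-HIT | VC [4]
  [9] addr=0xa7 blk=20 s=0: MISS | VC [4, 8]
  [10] addr=0x22 blk=4 s=0: VC-HIT | VC [20, 8]
  [11] addr=0x40 blk=8 s=0: VC-HIT | VC [20, 4]
  [12] addr=0x23 blk=4 s=0: VC-HIT | VC [20, 8]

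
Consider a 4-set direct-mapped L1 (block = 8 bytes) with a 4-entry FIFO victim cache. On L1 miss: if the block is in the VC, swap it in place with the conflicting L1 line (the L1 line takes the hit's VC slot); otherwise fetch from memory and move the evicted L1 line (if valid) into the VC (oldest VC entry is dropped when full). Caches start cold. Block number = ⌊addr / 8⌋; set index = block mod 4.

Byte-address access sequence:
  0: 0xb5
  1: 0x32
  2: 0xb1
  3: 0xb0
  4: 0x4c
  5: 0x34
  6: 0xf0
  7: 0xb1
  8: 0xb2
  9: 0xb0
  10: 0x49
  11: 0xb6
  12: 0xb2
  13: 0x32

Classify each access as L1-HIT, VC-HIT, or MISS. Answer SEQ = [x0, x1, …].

  [0] addr=0xb5 blk=22 s=2: MISS | VC []
  [1] addr=0x32 blk=6 s=2: MISS | VC [22]
  [2] addr=0xb1 blk=22 s=2: VC-HIT | VC [6]
  [3] addr=0xb0 blk=22 s=2: L1-HIT | VC [6]
  [4] addr=0x4c blk=9 s=1: MISS | VC [6]
  [5] addr=0x34 blk=6 s=2: VC-HIT | VC [22]
  [6] addr=0xf0 blk=30 s=2: MISS | VC [22, 6]
  [7] addr=0xb1 blk=22 s=2: VC-HIT | VC [30, 6]
  [8] addr=0xb2 blk=22 s=2: L1-HIT | VC [30, 6]
  [9] addr=0xb0 blk=22 s=2: L1-HIT | VC [30, 6]
  [10] addr=0x49 blk=9 s=1: L1-HIT | VC [30, 6]
  [11] addr=0xb6 blk=22 s=2: L1-HIT | VC [30, 6]
  [12] addr=0xb2 blk=22 s=2: L1-HIT | VC [30, 6]
  [13] addr=0x32 blk=6 s=2: VC-HIT | VC [30, 22]

SEQ = [MISS, MISS, VC-HIT, L1-HIT, MISS, VC-HIT, MISS, VC-HIT, L1-HIT, L1-HIT, L1-HIT, L1-HIT, L1-HIT, VC-HIT]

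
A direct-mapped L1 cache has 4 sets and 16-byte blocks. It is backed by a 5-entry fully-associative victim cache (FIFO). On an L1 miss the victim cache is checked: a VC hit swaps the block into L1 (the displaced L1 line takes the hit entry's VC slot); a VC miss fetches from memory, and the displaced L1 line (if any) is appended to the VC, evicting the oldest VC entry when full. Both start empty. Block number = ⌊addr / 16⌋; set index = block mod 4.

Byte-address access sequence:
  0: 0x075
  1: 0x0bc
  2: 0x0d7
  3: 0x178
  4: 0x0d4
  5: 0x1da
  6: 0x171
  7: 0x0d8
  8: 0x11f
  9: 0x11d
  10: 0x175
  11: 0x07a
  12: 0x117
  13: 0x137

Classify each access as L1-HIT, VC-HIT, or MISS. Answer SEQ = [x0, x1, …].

#0 0x75→b7/s3 MISS; vc=[]
#1 0xbc→b11/s3 MISS; vc=[7]
#2 0xd7→b13/s1 MISS; vc=[7]
#3 0x178→b23/s3 MISS; vc=[7,11]
#4 0xd4→b13/s1 L1-HIT; vc=[7,11]
#5 0x1da→b29/s1 MISS; vc=[7,11,13]
#6 0x171→b23/s3 L1-HIT; vc=[7,11,13]
#7 0xd8→b13/s1 VC-HIT; vc=[7,11,29]
#8 0x11f→b17/s1 MISS; vc=[7,11,29,13]
#9 0x11d→b17/s1 L1-HIT; vc=[7,11,29,13]
#10 0x175→b23/s3 L1-HIT; vc=[7,11,29,13]
#11 0x7a→b7/s3 VC-HIT; vc=[23,11,29,13]
#12 0x117→b17/s1 L1-HIT; vc=[23,11,29,13]
#13 0x137→b19/s3 MISS; vc=[23,11,29,13,7]

SEQ = [MISS, MISS, MISS, MISS, L1-HIT, MISS, L1-HIT, VC-HIT, MISS, L1-HIT, L1-HIT, VC-HIT, L1-HIT, MISS]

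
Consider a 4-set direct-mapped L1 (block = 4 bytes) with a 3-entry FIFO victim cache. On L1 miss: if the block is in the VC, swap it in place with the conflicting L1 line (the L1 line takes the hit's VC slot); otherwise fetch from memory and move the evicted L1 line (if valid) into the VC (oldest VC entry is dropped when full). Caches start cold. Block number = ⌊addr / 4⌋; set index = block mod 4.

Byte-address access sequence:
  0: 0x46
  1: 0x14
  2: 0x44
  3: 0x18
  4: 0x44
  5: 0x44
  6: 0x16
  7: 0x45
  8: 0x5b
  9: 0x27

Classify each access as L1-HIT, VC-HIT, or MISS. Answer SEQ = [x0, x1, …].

SEQ = [MISS, MISS, VC-HIT, MISS, L1-HIT, L1-HIT, VC-HIT, VC-HIT, MISS, MISS]

  [0] addr=0x46 blk=17 s=1: MISS | VC []
  [1] addr=0x14 blk=5 s=1: MISS | VC [17]
  [2] addr=0x44 blk=17 s=1: VC-HIT | VC [5]
  [3] addr=0x18 blk=6 s=2: MISS | VC [5]
  [4] addr=0x44 blk=17 s=1: L1-HIT | VC [5]
  [5] addr=0x44 blk=17 s=1: L1-HIT | VC [5]
  [6] addr=0x16 blk=5 s=1: VC-HIT | VC [17]
  [7] addr=0x45 blk=17 s=1: VC-HIT | VC [5]
  [8] addr=0x5b blk=22 s=2: MISS | VC [5, 6]
  [9] addr=0x27 blk=9 s=1: MISS | VC [5, 6, 17]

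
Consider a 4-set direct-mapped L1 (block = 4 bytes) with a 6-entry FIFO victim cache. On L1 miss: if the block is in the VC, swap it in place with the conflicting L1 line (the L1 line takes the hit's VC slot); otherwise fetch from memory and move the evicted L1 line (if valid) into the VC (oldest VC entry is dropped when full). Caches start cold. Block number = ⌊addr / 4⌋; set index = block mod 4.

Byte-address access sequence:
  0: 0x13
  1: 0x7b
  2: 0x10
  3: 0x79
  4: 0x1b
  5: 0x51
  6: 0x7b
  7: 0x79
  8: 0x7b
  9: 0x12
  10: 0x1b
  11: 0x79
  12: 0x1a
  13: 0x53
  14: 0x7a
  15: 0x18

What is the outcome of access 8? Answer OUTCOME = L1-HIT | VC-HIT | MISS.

#0 0x13→b4/s0 MISS; vc=[]
#1 0x7b→b30/s2 MISS; vc=[]
#2 0x10→b4/s0 L1-HIT; vc=[]
#3 0x79→b30/s2 L1-HIT; vc=[]
#4 0x1b→b6/s2 MISS; vc=[30]
#5 0x51→b20/s0 MISS; vc=[30,4]
#6 0x7b→b30/s2 VC-HIT; vc=[6,4]
#7 0x79→b30/s2 L1-HIT; vc=[6,4]
#8 0x7b→b30/s2 L1-HIT; vc=[6,4]
#9 0x12→b4/s0 VC-HIT; vc=[6,20]
#10 0x1b→b6/s2 VC-HIT; vc=[30,20]
#11 0x79→b30/s2 VC-HIT; vc=[6,20]
#12 0x1a→b6/s2 VC-HIT; vc=[30,20]
#13 0x53→b20/s0 VC-HIT; vc=[30,4]
#14 0x7a→b30/s2 VC-HIT; vc=[6,4]
#15 0x18→b6/s2 VC-HIT; vc=[30,4]

OUTCOME = L1-HIT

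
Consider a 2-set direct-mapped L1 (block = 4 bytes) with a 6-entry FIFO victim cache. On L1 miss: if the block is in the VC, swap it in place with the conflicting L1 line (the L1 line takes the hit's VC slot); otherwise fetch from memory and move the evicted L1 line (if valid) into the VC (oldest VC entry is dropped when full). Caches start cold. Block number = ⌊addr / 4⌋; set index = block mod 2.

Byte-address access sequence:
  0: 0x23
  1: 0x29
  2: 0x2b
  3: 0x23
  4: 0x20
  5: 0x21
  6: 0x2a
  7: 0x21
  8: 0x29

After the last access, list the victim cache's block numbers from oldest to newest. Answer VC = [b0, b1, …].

#0 0x23→b8/s0 MISS; vc=[]
#1 0x29→b10/s0 MISS; vc=[8]
#2 0x2b→b10/s0 L1-HIT; vc=[8]
#3 0x23→b8/s0 VC-HIT; vc=[10]
#4 0x20→b8/s0 L1-HIT; vc=[10]
#5 0x21→b8/s0 L1-HIT; vc=[10]
#6 0x2a→b10/s0 VC-HIT; vc=[8]
#7 0x21→b8/s0 VC-HIT; vc=[10]
#8 0x29→b10/s0 VC-HIT; vc=[8]

VC = [8]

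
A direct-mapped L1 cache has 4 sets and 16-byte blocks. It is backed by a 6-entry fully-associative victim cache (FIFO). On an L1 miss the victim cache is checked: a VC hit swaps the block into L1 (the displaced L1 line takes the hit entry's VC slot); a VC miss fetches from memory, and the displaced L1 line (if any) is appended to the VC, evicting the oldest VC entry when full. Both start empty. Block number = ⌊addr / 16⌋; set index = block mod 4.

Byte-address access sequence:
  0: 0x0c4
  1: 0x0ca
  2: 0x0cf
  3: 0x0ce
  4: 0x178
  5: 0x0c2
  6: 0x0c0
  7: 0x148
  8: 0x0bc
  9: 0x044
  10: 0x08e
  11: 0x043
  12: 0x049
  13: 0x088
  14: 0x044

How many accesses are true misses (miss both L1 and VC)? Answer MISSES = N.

  [0] addr=0xc4 blk=12 s=0: MISS | VC []
  [1] addr=0xca blk=12 s=0: L1-HIT | VC []
  [2] addr=0xcf blk=12 s=0: L1-HIT | VC []
  [3] addr=0xce blk=12 s=0: L1-HIT | VC []
  [4] addr=0x178 blk=23 s=3: MISS | VC []
  [5] addr=0xc2 blk=12 s=0: L1-HIT | VC []
  [6] addr=0xc0 blk=12 s=0: L1-HIT | VC []
  [7] addr=0x148 blk=20 s=0: MISS | VC [12]
  [8] addr=0xbc blk=11 s=3: MISS | VC [12, 23]
  [9] addr=0x44 blk=4 s=0: MISS | VC [12, 23, 20]
  [10] addr=0x8e blk=8 s=0: MISS | VC [12, 23, 20, 4]
  [11] addr=0x43 blk=4 s=0: VC-HIT | VC [12, 23, 20, 8]
  [12] addr=0x49 blk=4 s=0: L1-HIT | VC [12, 23, 20, 8]
  [13] addr=0x88 blk=8 s=0: VC-HIT | VC [12, 23, 20, 4]
  [14] addr=0x44 blk=4 s=0: VC-HIT | VC [12, 23, 20, 8]

MISSES = 6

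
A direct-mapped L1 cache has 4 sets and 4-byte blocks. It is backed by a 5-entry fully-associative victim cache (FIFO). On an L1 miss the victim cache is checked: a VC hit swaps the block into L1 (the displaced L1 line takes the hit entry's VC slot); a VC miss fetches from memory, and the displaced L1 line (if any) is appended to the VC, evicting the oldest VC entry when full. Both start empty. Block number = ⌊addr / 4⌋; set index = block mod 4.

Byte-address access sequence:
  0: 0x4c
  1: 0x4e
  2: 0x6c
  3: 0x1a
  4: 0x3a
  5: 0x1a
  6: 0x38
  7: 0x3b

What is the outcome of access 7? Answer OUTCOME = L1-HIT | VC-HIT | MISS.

0: 0x4c (blk 19, set 3) → MISS  vc=[]
1: 0x4e (blk 19, set 3) → L1-HIT  vc=[]
2: 0x6c (blk 27, set 3) → MISS  vc=[19]
3: 0x1a (blk 6, set 2) → MISS  vc=[19]
4: 0x3a (blk 14, set 2) → MISS  vc=[19, 6]
5: 0x1a (blk 6, set 2) → VC-HIT  vc=[19, 14]
6: 0x38 (blk 14, set 2) → VC-HIT  vc=[19, 6]
7: 0x3b (blk 14, set 2) → L1-HIT  vc=[19, 6]

OUTCOME = L1-HIT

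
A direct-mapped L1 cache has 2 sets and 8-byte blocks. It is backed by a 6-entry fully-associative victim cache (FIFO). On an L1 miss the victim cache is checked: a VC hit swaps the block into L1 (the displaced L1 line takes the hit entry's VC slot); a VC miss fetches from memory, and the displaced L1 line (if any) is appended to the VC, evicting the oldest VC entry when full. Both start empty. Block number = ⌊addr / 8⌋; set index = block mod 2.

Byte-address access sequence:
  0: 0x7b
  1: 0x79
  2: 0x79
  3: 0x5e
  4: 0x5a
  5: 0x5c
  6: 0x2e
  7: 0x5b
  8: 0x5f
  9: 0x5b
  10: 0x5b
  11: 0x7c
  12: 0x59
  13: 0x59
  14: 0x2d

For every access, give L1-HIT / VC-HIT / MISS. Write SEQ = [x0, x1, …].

SEQ = [MISS, L1-HIT, L1-HIT, MISS, L1-HIT, L1-HIT, MISS, VC-HIT, L1-HIT, L1-HIT, L1-HIT, VC-HIT, VC-HIT, L1-HIT, VC-HIT]

0: 0x7b (blk 15, set 1) → MISS  vc=[]
1: 0x79 (blk 15, set 1) → L1-HIT  vc=[]
2: 0x79 (blk 15, set 1) → L1-HIT  vc=[]
3: 0x5e (blk 11, set 1) → MISS  vc=[15]
4: 0x5a (blk 11, set 1) → L1-HIT  vc=[15]
5: 0x5c (blk 11, set 1) → L1-HIT  vc=[15]
6: 0x2e (blk 5, set 1) → MISS  vc=[15, 11]
7: 0x5b (blk 11, set 1) → VC-HIT  vc=[15, 5]
8: 0x5f (blk 11, set 1) → L1-HIT  vc=[15, 5]
9: 0x5b (blk 11, set 1) → L1-HIT  vc=[15, 5]
10: 0x5b (blk 11, set 1) → L1-HIT  vc=[15, 5]
11: 0x7c (blk 15, set 1) → VC-HIT  vc=[11, 5]
12: 0x59 (blk 11, set 1) → VC-HIT  vc=[15, 5]
13: 0x59 (blk 11, set 1) → L1-HIT  vc=[15, 5]
14: 0x2d (blk 5, set 1) → VC-HIT  vc=[15, 11]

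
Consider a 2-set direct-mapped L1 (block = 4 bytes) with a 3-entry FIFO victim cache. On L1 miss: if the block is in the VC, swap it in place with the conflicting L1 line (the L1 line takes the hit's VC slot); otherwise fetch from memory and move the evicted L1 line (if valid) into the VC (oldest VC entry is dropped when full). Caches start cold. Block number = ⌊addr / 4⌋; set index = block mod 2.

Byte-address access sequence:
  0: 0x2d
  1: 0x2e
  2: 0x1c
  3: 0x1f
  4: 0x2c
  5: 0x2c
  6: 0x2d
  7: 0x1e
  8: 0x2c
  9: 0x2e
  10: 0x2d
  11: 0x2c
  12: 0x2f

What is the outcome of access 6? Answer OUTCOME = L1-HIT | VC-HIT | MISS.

#0 0x2d→b11/s1 MISS; vc=[]
#1 0x2e→b11/s1 L1-HIT; vc=[]
#2 0x1c→b7/s1 MISS; vc=[11]
#3 0x1f→b7/s1 L1-HIT; vc=[11]
#4 0x2c→b11/s1 VC-HIT; vc=[7]
#5 0x2c→b11/s1 L1-HIT; vc=[7]
#6 0x2d→b11/s1 L1-HIT; vc=[7]
#7 0x1e→b7/s1 VC-HIT; vc=[11]
#8 0x2c→b11/s1 VC-HIT; vc=[7]
#9 0x2e→b11/s1 L1-HIT; vc=[7]
#10 0x2d→b11/s1 L1-HIT; vc=[7]
#11 0x2c→b11/s1 L1-HIT; vc=[7]
#12 0x2f→b11/s1 L1-HIT; vc=[7]

OUTCOME = L1-HIT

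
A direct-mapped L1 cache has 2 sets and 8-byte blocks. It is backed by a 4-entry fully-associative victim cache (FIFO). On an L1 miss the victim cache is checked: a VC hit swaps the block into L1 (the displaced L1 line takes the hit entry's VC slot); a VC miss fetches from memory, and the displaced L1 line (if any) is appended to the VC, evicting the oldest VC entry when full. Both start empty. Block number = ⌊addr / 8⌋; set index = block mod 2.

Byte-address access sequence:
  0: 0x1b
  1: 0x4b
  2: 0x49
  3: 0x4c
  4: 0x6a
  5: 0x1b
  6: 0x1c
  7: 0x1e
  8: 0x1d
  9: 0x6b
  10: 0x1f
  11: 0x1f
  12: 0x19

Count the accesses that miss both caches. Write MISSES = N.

MISSES = 3

  [0] addr=0x1b blk=3 s=1: MISS | VC []
  [1] addr=0x4b blk=9 s=1: MISS | VC [3]
  [2] addr=0x49 blk=9 s=1: L1-HIT | VC [3]
  [3] addr=0x4c blk=9 s=1: L1-HIT | VC [3]
  [4] addr=0x6a blk=13 s=1: MISS | VC [3, 9]
  [5] addr=0x1b blk=3 s=1: VC-HIT | VC [13, 9]
  [6] addr=0x1c blk=3 s=1: L1-HIT | VC [13, 9]
  [7] addr=0x1e blk=3 s=1: L1-HIT | VC [13, 9]
  [8] addr=0x1d blk=3 s=1: L1-HIT | VC [13, 9]
  [9] addr=0x6b blk=13 s=1: VC-HIT | VC [3, 9]
  [10] addr=0x1f blk=3 s=1: VC-HIT | VC [13, 9]
  [11] addr=0x1f blk=3 s=1: L1-HIT | VC [13, 9]
  [12] addr=0x19 blk=3 s=1: L1-HIT | VC [13, 9]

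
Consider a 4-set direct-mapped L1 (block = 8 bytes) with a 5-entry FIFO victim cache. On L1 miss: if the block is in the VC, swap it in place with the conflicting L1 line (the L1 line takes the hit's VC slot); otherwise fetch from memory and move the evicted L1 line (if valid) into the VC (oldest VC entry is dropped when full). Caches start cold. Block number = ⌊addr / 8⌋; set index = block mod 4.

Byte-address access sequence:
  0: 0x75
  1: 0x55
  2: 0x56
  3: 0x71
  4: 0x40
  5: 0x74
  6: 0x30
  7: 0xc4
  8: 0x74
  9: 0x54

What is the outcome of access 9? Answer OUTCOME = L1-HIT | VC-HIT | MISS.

  [0] addr=0x75 blk=14 s=2: MISS | VC []
  [1] addr=0x55 blk=10 s=2: MISS | VC [14]
  [2] addr=0x56 blk=10 s=2: L1-HIT | VC [14]
  [3] addr=0x71 blk=14 s=2: VC-HIT | VC [10]
  [4] addr=0x40 blk=8 s=0: MISS | VC [10]
  [5] addr=0x74 blk=14 s=2: L1-HIT | VC [10]
  [6] addr=0x30 blk=6 s=2: MISS | VC [10, 14]
  [7] addr=0xc4 blk=24 s=0: MISS | VC [10, 14, 8]
  [8] addr=0x74 blk=14 s=2: VC-HIT | VC [10, 6, 8]
  [9] addr=0x54 blk=10 s=2: VC-HIT | VC [14, 6, 8]

OUTCOME = VC-HIT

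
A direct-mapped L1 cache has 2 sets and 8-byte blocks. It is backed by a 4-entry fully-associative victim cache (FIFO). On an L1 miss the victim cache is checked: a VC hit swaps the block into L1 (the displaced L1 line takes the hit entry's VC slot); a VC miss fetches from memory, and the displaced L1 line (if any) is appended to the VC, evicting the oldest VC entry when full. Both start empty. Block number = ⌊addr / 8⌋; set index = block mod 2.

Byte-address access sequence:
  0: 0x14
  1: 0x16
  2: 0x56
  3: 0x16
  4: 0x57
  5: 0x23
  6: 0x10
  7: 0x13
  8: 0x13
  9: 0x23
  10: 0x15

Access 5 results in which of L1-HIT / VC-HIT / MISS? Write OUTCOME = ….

  [0] addr=0x14 blk=2 s=0: MISS | VC []
  [1] addr=0x16 blk=2 s=0: L1-HIT | VC []
  [2] addr=0x56 blk=10 s=0: MISS | VC [2]
  [3] addr=0x16 blk=2 s=0: VC-HIT | VC [10]
  [4] addr=0x57 blk=10 s=0: VC-HIT | VC [2]
  [5] addr=0x23 blk=4 s=0: MISS | VC [2, 10]
  [6] addr=0x10 blk=2 s=0: VC-HIT | VC [4, 10]
  [7] addr=0x13 blk=2 s=0: L1-HIT | VC [4, 10]
  [8] addr=0x13 blk=2 s=0: L1-HIT | VC [4, 10]
  [9] addr=0x23 blk=4 s=0: VC-HIT | VC [2, 10]
  [10] addr=0x15 blk=2 s=0: VC-HIT | VC [4, 10]

OUTCOME = MISS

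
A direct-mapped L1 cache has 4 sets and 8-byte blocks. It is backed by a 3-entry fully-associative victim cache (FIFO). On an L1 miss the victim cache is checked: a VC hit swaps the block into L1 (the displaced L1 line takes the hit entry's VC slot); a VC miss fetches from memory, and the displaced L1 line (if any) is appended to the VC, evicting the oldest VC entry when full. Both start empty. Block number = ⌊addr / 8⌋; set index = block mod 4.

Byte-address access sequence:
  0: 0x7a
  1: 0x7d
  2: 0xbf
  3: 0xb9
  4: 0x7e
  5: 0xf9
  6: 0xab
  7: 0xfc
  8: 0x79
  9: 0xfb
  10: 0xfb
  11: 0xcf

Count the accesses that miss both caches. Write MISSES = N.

0: 0x7a (blk 15, set 3) → MISS  vc=[]
1: 0x7d (blk 15, set 3) → L1-HIT  vc=[]
2: 0xbf (blk 23, set 3) → MISS  vc=[15]
3: 0xb9 (blk 23, set 3) → L1-HIT  vc=[15]
4: 0x7e (blk 15, set 3) → VC-HIT  vc=[23]
5: 0xf9 (blk 31, set 3) → MISS  vc=[23, 15]
6: 0xab (blk 21, set 1) → MISS  vc=[23, 15]
7: 0xfc (blk 31, set 3) → L1-HIT  vc=[23, 15]
8: 0x79 (blk 15, set 3) → VC-HIT  vc=[23, 31]
9: 0xfb (blk 31, set 3) → VC-HIT  vc=[23, 15]
10: 0xfb (blk 31, set 3) → L1-HIT  vc=[23, 15]
11: 0xcf (blk 25, set 1) → MISS  vc=[23, 15, 21]

MISSES = 5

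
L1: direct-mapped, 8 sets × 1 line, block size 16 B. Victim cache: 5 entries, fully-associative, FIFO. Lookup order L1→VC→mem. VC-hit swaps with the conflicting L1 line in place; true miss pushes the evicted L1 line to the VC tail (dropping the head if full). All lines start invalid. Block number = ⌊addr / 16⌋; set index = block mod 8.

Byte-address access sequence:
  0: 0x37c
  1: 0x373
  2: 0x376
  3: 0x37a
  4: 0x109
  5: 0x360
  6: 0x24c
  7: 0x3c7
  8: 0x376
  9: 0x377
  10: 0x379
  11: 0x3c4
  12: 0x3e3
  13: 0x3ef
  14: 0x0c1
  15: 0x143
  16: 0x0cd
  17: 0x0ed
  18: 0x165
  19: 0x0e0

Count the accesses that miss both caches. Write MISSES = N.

MISSES = 10

  [0] addr=0x37c blk=55 s=7: MISS | VC []
  [1] addr=0x373 blk=55 s=7: L1-HIT | VC []
  [2] addr=0x376 blk=55 s=7: L1-HIT | VC []
  [3] addr=0x37a blk=55 s=7: L1-HIT | VC []
  [4] addr=0x109 blk=16 s=0: MISS | VC []
  [5] addr=0x360 blk=54 s=6: MISS | VC []
  [6] addr=0x24c blk=36 s=4: MISS | VC []
  [7] addr=0x3c7 blk=60 s=4: MISS | VC [36]
  [8] addr=0x376 blk=55 s=7: L1-HIT | VC [36]
  [9] addr=0x377 blk=55 s=7: L1-HIT | VC [36]
  [10] addr=0x379 blk=55 s=7: L1-HIT | VC [36]
  [11] addr=0x3c4 blk=60 s=4: L1-HIT | VC [36]
  [12] addr=0x3e3 blk=62 s=6: MISS | VC [36, 54]
  [13] addr=0x3ef blk=62 s=6: L1-HIT | VC [36, 54]
  [14] addr=0xc1 blk=12 s=4: MISS | VC [36, 54, 60]
  [15] addr=0x143 blk=20 s=4: MISS | VC [36, 54, 60, 12]
  [16] addr=0xcd blk=12 s=4: VC-HIT | VC [36, 54, 60, 20]
  [17] addr=0xed blk=14 s=6: MISS | VC [36, 54, 60, 20, 62]
  [18] addr=0x165 blk=22 s=6: MISS | VC [54, 60, 20, 62, 14]
  [19] addr=0xe0 blk=14 s=6: VC-HIT | VC [54, 60, 20, 62, 22]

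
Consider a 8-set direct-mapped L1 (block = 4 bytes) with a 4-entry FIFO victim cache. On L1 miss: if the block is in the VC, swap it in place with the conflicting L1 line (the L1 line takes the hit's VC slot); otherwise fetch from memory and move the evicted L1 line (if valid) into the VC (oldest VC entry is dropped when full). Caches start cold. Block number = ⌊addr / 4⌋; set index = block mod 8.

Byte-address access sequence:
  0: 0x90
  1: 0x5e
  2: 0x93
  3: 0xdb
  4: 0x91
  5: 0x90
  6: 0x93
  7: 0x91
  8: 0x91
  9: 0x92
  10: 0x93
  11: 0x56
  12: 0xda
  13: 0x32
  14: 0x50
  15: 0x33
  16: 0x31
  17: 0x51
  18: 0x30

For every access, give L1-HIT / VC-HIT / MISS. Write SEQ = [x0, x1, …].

SEQ = [MISS, MISS, L1-HIT, MISS, L1-HIT, L1-HIT, L1-HIT, L1-HIT, L1-HIT, L1-HIT, L1-HIT, MISS, L1-HIT, MISS, MISS, VC-HIT, L1-HIT, VC-HIT, VC-HIT]

  [0] addr=0x90 blk=36 s=4: MISS | VC []
  [1] addr=0x5e blk=23 s=7: MISS | VC []
  [2] addr=0x93 blk=36 s=4: L1-HIT | VC []
  [3] addr=0xdb blk=54 s=6: MISS | VC []
  [4] addr=0x91 blk=36 s=4: L1-HIT | VC []
  [5] addr=0x90 blk=36 s=4: L1-HIT | VC []
  [6] addr=0x93 blk=36 s=4: L1-HIT | VC []
  [7] addr=0x91 blk=36 s=4: L1-HIT | VC []
  [8] addr=0x91 blk=36 s=4: L1-HIT | VC []
  [9] addr=0x92 blk=36 s=4: L1-HIT | VC []
  [10] addr=0x93 blk=36 s=4: L1-HIT | VC []
  [11] addr=0x56 blk=21 s=5: MISS | VC []
  [12] addr=0xda blk=54 s=6: L1-HIT | VC []
  [13] addr=0x32 blk=12 s=4: MISS | VC [36]
  [14] addr=0x50 blk=20 s=4: MISS | VC [36, 12]
  [15] addr=0x33 blk=12 s=4: VC-HIT | VC [36, 20]
  [16] addr=0x31 blk=12 s=4: L1-HIT | VC [36, 20]
  [17] addr=0x51 blk=20 s=4: VC-HIT | VC [36, 12]
  [18] addr=0x30 blk=12 s=4: VC-HIT | VC [36, 20]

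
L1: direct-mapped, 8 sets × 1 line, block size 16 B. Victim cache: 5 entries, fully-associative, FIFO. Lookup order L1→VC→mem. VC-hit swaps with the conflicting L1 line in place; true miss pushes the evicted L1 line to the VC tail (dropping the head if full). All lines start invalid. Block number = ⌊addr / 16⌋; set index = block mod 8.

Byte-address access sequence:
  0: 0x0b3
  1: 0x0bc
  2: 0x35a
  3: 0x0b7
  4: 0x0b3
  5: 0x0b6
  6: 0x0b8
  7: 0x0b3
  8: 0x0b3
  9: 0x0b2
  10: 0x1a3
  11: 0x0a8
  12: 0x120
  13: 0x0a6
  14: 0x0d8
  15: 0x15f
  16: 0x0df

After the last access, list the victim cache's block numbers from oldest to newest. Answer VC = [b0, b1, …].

VC = [26, 18, 53, 21]

0: 0xb3 (blk 11, set 3) → MISS  vc=[]
1: 0xbc (blk 11, set 3) → L1-HIT  vc=[]
2: 0x35a (blk 53, set 5) → MISS  vc=[]
3: 0xb7 (blk 11, set 3) → L1-HIT  vc=[]
4: 0xb3 (blk 11, set 3) → L1-HIT  vc=[]
5: 0xb6 (blk 11, set 3) → L1-HIT  vc=[]
6: 0xb8 (blk 11, set 3) → L1-HIT  vc=[]
7: 0xb3 (blk 11, set 3) → L1-HIT  vc=[]
8: 0xb3 (blk 11, set 3) → L1-HIT  vc=[]
9: 0xb2 (blk 11, set 3) → L1-HIT  vc=[]
10: 0x1a3 (blk 26, set 2) → MISS  vc=[]
11: 0xa8 (blk 10, set 2) → MISS  vc=[26]
12: 0x120 (blk 18, set 2) → MISS  vc=[26, 10]
13: 0xa6 (blk 10, set 2) → VC-HIT  vc=[26, 18]
14: 0xd8 (blk 13, set 5) → MISS  vc=[26, 18, 53]
15: 0x15f (blk 21, set 5) → MISS  vc=[26, 18, 53, 13]
16: 0xdf (blk 13, set 5) → VC-HIT  vc=[26, 18, 53, 21]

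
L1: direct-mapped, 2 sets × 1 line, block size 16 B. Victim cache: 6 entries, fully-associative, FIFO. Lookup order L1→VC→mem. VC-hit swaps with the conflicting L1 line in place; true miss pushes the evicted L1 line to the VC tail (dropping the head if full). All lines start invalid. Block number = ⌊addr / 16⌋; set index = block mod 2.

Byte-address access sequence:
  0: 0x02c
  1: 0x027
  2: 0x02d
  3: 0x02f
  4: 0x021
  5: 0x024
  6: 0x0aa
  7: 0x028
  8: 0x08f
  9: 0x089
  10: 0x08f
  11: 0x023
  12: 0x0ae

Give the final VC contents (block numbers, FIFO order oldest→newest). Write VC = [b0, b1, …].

VC = [2, 8]

0: 0x2c (blk 2, set 0) → MISS  vc=[]
1: 0x27 (blk 2, set 0) → L1-HIT  vc=[]
2: 0x2d (blk 2, set 0) → L1-HIT  vc=[]
3: 0x2f (blk 2, set 0) → L1-HIT  vc=[]
4: 0x21 (blk 2, set 0) → L1-HIT  vc=[]
5: 0x24 (blk 2, set 0) → L1-HIT  vc=[]
6: 0xaa (blk 10, set 0) → MISS  vc=[2]
7: 0x28 (blk 2, set 0) → VC-HIT  vc=[10]
8: 0x8f (blk 8, set 0) → MISS  vc=[10, 2]
9: 0x89 (blk 8, set 0) → L1-HIT  vc=[10, 2]
10: 0x8f (blk 8, set 0) → L1-HIT  vc=[10, 2]
11: 0x23 (blk 2, set 0) → VC-HIT  vc=[10, 8]
12: 0xae (blk 10, set 0) → VC-HIT  vc=[2, 8]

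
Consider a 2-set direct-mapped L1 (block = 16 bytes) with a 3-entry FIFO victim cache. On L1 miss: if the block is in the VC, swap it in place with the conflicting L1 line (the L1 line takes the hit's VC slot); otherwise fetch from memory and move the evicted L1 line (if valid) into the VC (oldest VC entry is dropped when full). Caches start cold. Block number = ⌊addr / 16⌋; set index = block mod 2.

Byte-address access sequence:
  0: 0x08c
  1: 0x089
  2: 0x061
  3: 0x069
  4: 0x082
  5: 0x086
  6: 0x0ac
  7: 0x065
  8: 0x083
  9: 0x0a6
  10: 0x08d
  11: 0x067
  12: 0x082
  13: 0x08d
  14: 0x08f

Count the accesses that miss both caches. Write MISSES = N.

MISSES = 3

#0 0x8c→b8/s0 MISS; vc=[]
#1 0x89→b8/s0 L1-HIT; vc=[]
#2 0x61→b6/s0 MISS; vc=[8]
#3 0x69→b6/s0 L1-HIT; vc=[8]
#4 0x82→b8/s0 VC-HIT; vc=[6]
#5 0x86→b8/s0 L1-HIT; vc=[6]
#6 0xac→b10/s0 MISS; vc=[6,8]
#7 0x65→b6/s0 VC-HIT; vc=[10,8]
#8 0x83→b8/s0 VC-HIT; vc=[10,6]
#9 0xa6→b10/s0 VC-HIT; vc=[8,6]
#10 0x8d→b8/s0 VC-HIT; vc=[10,6]
#11 0x67→b6/s0 VC-HIT; vc=[10,8]
#12 0x82→b8/s0 VC-HIT; vc=[10,6]
#13 0x8d→b8/s0 L1-HIT; vc=[10,6]
#14 0x8f→b8/s0 L1-HIT; vc=[10,6]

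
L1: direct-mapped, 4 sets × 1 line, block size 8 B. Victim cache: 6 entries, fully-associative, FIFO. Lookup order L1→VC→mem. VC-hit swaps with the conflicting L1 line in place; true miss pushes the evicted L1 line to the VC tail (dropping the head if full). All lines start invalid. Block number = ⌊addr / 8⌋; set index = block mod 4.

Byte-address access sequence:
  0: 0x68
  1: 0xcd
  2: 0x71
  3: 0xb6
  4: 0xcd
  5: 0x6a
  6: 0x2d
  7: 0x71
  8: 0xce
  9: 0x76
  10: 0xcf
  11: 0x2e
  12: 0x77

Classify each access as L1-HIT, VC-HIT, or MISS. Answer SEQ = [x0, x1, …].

SEQ = [MISS, MISS, MISS, MISS, L1-HIT, VC-HIT, MISS, VC-HIT, VC-HIT, L1-HIT, L1-HIT, VC-HIT, L1-HIT]

#0 0x68→b13/s1 MISS; vc=[]
#1 0xcd→b25/s1 MISS; vc=[13]
#2 0x71→b14/s2 MISS; vc=[13]
#3 0xb6→b22/s2 MISS; vc=[13,14]
#4 0xcd→b25/s1 L1-HIT; vc=[13,14]
#5 0x6a→b13/s1 VC-HIT; vc=[25,14]
#6 0x2d→b5/s1 MISS; vc=[25,14,13]
#7 0x71→b14/s2 VC-HIT; vc=[25,22,13]
#8 0xce→b25/s1 VC-HIT; vc=[5,22,13]
#9 0x76→b14/s2 L1-HIT; vc=[5,22,13]
#10 0xcf→b25/s1 L1-HIT; vc=[5,22,13]
#11 0x2e→b5/s1 VC-HIT; vc=[25,22,13]
#12 0x77→b14/s2 L1-HIT; vc=[25,22,13]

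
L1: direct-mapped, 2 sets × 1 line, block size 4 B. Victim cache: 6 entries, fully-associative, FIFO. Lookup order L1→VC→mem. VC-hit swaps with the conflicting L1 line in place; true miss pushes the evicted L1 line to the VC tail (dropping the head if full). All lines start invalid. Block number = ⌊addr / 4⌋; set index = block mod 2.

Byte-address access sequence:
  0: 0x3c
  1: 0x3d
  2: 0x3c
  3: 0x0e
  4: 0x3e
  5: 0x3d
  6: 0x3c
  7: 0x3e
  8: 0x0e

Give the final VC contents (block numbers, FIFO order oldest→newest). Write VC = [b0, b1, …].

  [0] addr=0x3c blk=15 s=1: MISS | VC []
  [1] addr=0x3d blk=15 s=1: L1-HIT | VC []
  [2] addr=0x3c blk=15 s=1: L1-HIT | VC []
  [3] addr=0xe blk=3 s=1: MISS | VC [15]
  [4] addr=0x3e blk=15 s=1: VC-HIT | VC [3]
  [5] addr=0x3d blk=15 s=1: L1-HIT | VC [3]
  [6] addr=0x3c blk=15 s=1: L1-HIT | VC [3]
  [7] addr=0x3e blk=15 s=1: L1-HIT | VC [3]
  [8] addr=0xe blk=3 s=1: VC-HIT | VC [15]

VC = [15]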